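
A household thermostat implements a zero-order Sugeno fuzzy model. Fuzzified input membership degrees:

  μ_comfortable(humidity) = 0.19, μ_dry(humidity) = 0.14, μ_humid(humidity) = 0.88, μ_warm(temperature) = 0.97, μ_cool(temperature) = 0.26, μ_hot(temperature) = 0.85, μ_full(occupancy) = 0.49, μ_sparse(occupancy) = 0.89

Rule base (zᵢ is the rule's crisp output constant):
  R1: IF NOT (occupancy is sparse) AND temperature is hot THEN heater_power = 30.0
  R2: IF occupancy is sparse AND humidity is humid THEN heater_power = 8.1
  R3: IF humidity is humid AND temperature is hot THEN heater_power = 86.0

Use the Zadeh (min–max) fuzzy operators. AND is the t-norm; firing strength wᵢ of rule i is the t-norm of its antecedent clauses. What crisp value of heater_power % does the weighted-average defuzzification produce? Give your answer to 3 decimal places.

R1 (z=30.0): ¬sparse=1−0.89=0.11, hot=0.85; AND[min(a, b)] → w = 0.11
R2 (z=8.1): sparse=0.89, humid=0.88; AND[min(a, b)] → w = 0.88
R3 (z=86.0): humid=0.88, hot=0.85; AND[min(a, b)] → w = 0.85
Weighted average = (0.11·30.0 + 0.88·8.1 + 0.85·86.0) / (0.11 + 0.88 + 0.85)
  = 83.5280 / 1.8400 = 45.396

45.396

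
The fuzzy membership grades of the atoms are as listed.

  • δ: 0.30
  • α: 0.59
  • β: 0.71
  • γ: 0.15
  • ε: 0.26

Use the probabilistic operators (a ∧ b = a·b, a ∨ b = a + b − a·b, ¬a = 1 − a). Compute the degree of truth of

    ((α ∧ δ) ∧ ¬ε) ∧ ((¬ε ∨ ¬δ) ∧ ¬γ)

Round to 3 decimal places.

0.103

α ∧ δ = a·b on (0.5900, 0.3000) = 0.1770
¬ε = 1 − 0.2600 = 0.7400
(α ∧ δ) ∧ ¬ε = a·b on (0.1770, 0.7400) = 0.1310
¬ε = 1 − 0.2600 = 0.7400
¬δ = 1 − 0.3000 = 0.7000
¬ε ∨ ¬δ = a + b − a·b on (0.7400, 0.7000) = 0.9220
¬γ = 1 − 0.1500 = 0.8500
(¬ε ∨ ¬δ) ∧ ¬γ = a·b on (0.9220, 0.8500) = 0.7837
((α ∧ δ) ∧ ¬ε) ∧ ((¬ε ∨ ¬δ) ∧ ¬γ) = a·b on (0.1310, 0.7837) = 0.1026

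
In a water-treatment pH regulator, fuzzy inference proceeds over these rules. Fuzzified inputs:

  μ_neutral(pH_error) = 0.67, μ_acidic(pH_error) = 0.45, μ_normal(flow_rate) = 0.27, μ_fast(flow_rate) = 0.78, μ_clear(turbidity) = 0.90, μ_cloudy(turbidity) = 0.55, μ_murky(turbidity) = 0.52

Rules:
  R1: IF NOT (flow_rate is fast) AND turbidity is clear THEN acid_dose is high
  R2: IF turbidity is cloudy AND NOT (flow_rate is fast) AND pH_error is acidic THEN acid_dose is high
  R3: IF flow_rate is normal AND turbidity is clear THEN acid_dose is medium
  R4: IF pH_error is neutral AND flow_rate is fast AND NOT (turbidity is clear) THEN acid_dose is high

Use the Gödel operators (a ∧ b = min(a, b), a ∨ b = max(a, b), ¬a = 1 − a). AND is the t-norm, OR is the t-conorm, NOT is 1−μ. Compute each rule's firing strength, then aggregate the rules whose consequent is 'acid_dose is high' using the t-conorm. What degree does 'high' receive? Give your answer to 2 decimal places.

R1: ¬fast=1−0.78=0.22, clear=0.90; AND[min(a, b)] → w = 0.22
R2: cloudy=0.55, ¬fast=1−0.78=0.22, acidic=0.45; AND[min(a, b)] → w = 0.22
R3: normal=0.27, clear=0.90; AND[min(a, b)] → w = 0.27
R4: neutral=0.67, fast=0.78, ¬clear=1−0.90=0.10; AND[min(a, b)] → w = 0.10
Rules with consequent 'high': {R1, R2, R4} → strengths 0.22, 0.22, 0.10
Aggregate via t-conorm [max(a, b)]: 0.22

0.22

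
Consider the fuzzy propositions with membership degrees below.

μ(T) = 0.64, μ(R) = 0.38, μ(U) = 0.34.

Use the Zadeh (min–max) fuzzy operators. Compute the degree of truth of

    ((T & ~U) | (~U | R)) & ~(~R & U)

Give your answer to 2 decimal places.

~U = 1 − 0.34 = 0.66
T & ~U = min(a, b) on (0.64, 0.66) = 0.64
~U = 1 − 0.34 = 0.66
~U | R = max(a, b) on (0.66, 0.38) = 0.66
(T & ~U) | (~U | R) = max(a, b) on (0.64, 0.66) = 0.66
~R = 1 − 0.38 = 0.62
~R & U = min(a, b) on (0.62, 0.34) = 0.34
~(~R & U) = 1 − 0.34 = 0.66
((T & ~U) | (~U | R)) & ~(~R & U) = min(a, b) on (0.66, 0.66) = 0.66

0.66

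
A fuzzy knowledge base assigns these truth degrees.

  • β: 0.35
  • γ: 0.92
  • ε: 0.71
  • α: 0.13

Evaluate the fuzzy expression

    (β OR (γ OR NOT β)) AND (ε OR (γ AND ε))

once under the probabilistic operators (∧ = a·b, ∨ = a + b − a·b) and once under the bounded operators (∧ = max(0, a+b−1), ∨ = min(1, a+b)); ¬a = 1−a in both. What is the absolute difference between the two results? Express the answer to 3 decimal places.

0.117

Under probabilistic:
  NOT β = 1 − 0.3500 = 0.6500
  γ OR NOT β = a + b − a·b on (0.9200, 0.6500) = 0.9720
  β OR (γ OR NOT β) = a + b − a·b on (0.3500, 0.9720) = 0.9818
  γ AND ε = a·b on (0.9200, 0.7100) = 0.6532
  ε OR (γ AND ε) = a + b − a·b on (0.7100, 0.6532) = 0.8994
  (β OR (γ OR NOT β)) AND (ε OR (γ AND ε)) = a·b on (0.9818, 0.8994) = 0.8831
  → value = 0.8831
Under bounded:
  NOT β = 1 − 0.35 = 0.65
  γ OR NOT β = min(1, a+b) on (0.92, 0.65) = 1.00
  β OR (γ OR NOT β) = min(1, a+b) on (0.35, 1.00) = 1.00
  γ AND ε = max(0, a+b−1) on (0.92, 0.71) = 0.63
  ε OR (γ AND ε) = min(1, a+b) on (0.71, 0.63) = 1.00
  (β OR (γ OR NOT β)) AND (ε OR (γ AND ε)) = max(0, a+b−1) on (1.00, 1.00) = 1.00
  → value = 1.0000
|0.8831 − 1.0000| = 0.117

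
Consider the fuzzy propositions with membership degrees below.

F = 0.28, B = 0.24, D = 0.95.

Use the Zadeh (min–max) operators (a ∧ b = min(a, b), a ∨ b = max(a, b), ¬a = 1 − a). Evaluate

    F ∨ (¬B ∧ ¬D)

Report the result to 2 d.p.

0.28

¬B = 1 − 0.24 = 0.76
¬D = 1 − 0.95 = 0.05
¬B ∧ ¬D = min(a, b) on (0.76, 0.05) = 0.05
F ∨ (¬B ∧ ¬D) = max(a, b) on (0.28, 0.05) = 0.28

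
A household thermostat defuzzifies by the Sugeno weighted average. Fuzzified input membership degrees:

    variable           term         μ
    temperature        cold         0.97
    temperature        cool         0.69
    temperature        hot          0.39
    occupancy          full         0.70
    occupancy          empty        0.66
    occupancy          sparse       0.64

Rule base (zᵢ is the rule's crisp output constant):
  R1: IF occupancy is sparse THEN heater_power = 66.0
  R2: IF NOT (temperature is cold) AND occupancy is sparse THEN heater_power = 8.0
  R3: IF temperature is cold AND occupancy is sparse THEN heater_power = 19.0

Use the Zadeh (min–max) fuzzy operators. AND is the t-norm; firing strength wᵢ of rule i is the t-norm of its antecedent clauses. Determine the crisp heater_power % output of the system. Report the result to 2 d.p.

R1 (z=66.0): sparse=0.64 → w = 0.64
R2 (z=8.0): ¬cold=1−0.97=0.03, sparse=0.64; AND[min(a, b)] → w = 0.03
R3 (z=19.0): cold=0.97, sparse=0.64; AND[min(a, b)] → w = 0.64
Weighted average = (0.64·66.0 + 0.03·8.0 + 0.64·19.0) / (0.64 + 0.03 + 0.64)
  = 54.6400 / 1.3100 = 41.71

41.71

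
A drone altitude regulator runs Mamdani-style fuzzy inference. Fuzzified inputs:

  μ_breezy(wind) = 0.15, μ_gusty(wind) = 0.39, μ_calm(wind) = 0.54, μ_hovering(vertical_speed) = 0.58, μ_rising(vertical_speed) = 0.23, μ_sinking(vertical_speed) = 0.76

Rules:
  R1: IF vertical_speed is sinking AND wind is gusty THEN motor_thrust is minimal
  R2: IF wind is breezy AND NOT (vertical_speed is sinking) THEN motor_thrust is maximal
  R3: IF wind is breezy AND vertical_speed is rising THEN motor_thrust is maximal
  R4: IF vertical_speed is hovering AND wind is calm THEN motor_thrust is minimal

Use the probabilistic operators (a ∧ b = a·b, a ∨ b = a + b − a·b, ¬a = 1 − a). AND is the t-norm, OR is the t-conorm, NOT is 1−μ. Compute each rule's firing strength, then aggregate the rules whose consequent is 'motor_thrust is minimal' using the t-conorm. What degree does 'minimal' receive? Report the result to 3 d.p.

R1: sinking=0.76, gusty=0.39; AND[a·b] → w = 0.2964
R2: breezy=0.15, ¬sinking=1−0.76=0.24; AND[a·b] → w = 0.0360
R3: breezy=0.15, rising=0.23; AND[a·b] → w = 0.0345
R4: hovering=0.58, calm=0.54; AND[a·b] → w = 0.3132
Rules with consequent 'minimal': {R1, R4} → strengths 0.2964, 0.3132
Aggregate via t-conorm [a + b − a·b]: 0.5168

0.517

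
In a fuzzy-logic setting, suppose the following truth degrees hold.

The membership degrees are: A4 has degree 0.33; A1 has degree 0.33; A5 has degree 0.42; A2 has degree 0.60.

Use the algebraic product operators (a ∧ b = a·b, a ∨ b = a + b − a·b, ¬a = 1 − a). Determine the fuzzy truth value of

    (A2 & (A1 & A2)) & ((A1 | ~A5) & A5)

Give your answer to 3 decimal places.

0.036

A1 & A2 = a·b on (0.3300, 0.6000) = 0.1980
A2 & (A1 & A2) = a·b on (0.6000, 0.1980) = 0.1188
~A5 = 1 − 0.4200 = 0.5800
A1 | ~A5 = a + b − a·b on (0.3300, 0.5800) = 0.7186
(A1 | ~A5) & A5 = a·b on (0.7186, 0.4200) = 0.3018
(A2 & (A1 & A2)) & ((A1 | ~A5) & A5) = a·b on (0.1188, 0.3018) = 0.0359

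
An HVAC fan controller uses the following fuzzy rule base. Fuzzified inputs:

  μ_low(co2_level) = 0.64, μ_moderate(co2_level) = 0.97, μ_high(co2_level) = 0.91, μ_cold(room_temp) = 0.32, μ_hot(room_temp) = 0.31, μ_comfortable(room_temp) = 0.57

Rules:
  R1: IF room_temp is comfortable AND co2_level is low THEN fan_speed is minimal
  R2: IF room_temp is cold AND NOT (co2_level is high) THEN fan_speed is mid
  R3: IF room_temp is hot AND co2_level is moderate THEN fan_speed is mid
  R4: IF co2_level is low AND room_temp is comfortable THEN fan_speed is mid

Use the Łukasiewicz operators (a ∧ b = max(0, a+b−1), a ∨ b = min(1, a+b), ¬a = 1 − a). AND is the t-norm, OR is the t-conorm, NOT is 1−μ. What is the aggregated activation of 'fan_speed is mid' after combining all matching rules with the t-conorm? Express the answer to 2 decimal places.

R1: comfortable=0.57, low=0.64; AND[max(0, a+b−1)] → w = 0.21
R2: cold=0.32, ¬high=1−0.91=0.09; AND[max(0, a+b−1)] → w = 0.00
R3: hot=0.31, moderate=0.97; AND[max(0, a+b−1)] → w = 0.28
R4: low=0.64, comfortable=0.57; AND[max(0, a+b−1)] → w = 0.21
Rules with consequent 'mid': {R2, R3, R4} → strengths 0.00, 0.28, 0.21
Aggregate via t-conorm [min(1, a+b)]: 0.49

0.49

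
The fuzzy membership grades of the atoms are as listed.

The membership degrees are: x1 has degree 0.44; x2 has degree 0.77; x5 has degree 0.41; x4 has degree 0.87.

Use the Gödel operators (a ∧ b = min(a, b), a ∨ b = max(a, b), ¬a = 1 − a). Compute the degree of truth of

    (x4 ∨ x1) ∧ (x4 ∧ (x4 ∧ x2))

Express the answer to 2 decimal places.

0.77

x4 ∨ x1 = max(a, b) on (0.87, 0.44) = 0.87
x4 ∧ x2 = min(a, b) on (0.87, 0.77) = 0.77
x4 ∧ (x4 ∧ x2) = min(a, b) on (0.87, 0.77) = 0.77
(x4 ∨ x1) ∧ (x4 ∧ (x4 ∧ x2)) = min(a, b) on (0.87, 0.77) = 0.77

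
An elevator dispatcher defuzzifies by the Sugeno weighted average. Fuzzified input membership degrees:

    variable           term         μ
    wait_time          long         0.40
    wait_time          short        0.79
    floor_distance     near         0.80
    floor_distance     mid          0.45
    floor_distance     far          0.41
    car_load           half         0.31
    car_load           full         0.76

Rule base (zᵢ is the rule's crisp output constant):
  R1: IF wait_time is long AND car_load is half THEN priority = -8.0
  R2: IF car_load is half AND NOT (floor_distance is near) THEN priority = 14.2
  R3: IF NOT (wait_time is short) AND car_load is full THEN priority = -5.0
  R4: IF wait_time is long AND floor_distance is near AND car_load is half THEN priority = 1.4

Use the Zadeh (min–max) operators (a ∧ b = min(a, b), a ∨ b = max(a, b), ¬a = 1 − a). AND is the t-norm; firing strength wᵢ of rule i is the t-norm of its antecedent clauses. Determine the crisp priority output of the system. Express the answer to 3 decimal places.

R1 (z=-8.0): long=0.40, half=0.31; AND[min(a, b)] → w = 0.31
R2 (z=14.2): half=0.31, ¬near=1−0.80=0.20; AND[min(a, b)] → w = 0.20
R3 (z=-5.0): ¬short=1−0.79=0.21, full=0.76; AND[min(a, b)] → w = 0.21
R4 (z=1.4): long=0.40, near=0.80, half=0.31; AND[min(a, b)] → w = 0.31
Weighted average = (0.31·-8.0 + 0.20·14.2 + 0.21·-5.0 + 0.31·1.4) / (0.31 + 0.20 + 0.21 + 0.31)
  = -0.2560 / 1.0300 = -0.249

-0.249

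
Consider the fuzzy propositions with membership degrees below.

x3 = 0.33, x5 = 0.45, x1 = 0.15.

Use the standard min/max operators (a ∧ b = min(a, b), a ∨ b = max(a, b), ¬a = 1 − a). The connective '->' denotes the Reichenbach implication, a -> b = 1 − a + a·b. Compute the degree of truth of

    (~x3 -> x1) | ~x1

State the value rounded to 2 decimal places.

~x3 = 1 − 0.33 = 0.67
~x3 -> x1  [Reichenbach: 1 − a + a·b] with a=0.67, b=0.15 → 0.43
~x1 = 1 − 0.15 = 0.85
(~x3 -> x1) | ~x1 = max(a, b) on (0.43, 0.85) = 0.85

0.85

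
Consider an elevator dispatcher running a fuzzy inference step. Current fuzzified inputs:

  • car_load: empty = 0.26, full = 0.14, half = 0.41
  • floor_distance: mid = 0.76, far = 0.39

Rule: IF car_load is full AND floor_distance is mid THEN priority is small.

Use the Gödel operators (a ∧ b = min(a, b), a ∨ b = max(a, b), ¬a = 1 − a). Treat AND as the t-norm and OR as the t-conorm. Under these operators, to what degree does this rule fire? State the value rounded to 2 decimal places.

firing strength: full=0.14, mid=0.76; AND[min(a, b)] → w = 0.14

0.14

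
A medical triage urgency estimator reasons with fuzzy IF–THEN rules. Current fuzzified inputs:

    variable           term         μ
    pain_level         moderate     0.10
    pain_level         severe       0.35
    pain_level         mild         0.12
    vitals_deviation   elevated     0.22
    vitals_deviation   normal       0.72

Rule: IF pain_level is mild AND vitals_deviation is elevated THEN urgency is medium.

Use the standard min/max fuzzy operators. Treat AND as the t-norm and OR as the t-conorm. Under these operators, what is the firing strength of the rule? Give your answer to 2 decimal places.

0.12

firing strength: mild=0.12, elevated=0.22; AND[min(a, b)] → w = 0.12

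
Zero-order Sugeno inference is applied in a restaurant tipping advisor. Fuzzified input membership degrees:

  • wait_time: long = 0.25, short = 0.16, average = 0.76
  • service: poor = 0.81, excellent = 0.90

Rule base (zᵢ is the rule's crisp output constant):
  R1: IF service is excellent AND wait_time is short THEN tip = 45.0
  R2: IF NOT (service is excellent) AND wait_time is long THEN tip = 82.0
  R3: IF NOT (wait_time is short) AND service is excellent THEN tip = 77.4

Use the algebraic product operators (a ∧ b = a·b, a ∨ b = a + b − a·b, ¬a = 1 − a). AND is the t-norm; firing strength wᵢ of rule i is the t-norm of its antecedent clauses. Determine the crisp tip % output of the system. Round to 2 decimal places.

R1 (z=45.0): excellent=0.90, short=0.16; AND[a·b] → w = 0.1440
R2 (z=82.0): ¬excellent=1−0.90=0.10, long=0.25; AND[a·b] → w = 0.0250
R3 (z=77.4): ¬short=1−0.16=0.84, excellent=0.90; AND[a·b] → w = 0.7560
Weighted average = (0.1440·45.0 + 0.0250·82.0 + 0.7560·77.4) / (0.1440 + 0.0250 + 0.7560)
  = 67.0444 / 0.9250 = 72.48

72.48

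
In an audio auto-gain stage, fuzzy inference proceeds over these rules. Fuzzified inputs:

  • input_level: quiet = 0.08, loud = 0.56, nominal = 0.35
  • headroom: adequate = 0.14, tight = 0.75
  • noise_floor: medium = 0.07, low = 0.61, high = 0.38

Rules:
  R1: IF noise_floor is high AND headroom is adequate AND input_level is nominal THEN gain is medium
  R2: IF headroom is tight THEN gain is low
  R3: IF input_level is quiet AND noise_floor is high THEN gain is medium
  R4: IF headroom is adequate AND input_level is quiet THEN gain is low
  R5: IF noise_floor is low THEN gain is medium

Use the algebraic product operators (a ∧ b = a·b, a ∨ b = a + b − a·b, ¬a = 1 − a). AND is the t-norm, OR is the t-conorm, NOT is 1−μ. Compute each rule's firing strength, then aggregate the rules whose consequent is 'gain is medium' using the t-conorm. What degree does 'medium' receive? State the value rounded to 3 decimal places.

0.629

R1: high=0.38, adequate=0.14, nominal=0.35; AND[a·b] → w = 0.0186
R2: tight=0.75 → w = 0.7500
R3: quiet=0.08, high=0.38; AND[a·b] → w = 0.0304
R4: adequate=0.14, quiet=0.08; AND[a·b] → w = 0.0112
R5: low=0.61 → w = 0.6100
Rules with consequent 'medium': {R1, R3, R5} → strengths 0.0186, 0.0304, 0.6100
Aggregate via t-conorm [a + b − a·b]: 0.6289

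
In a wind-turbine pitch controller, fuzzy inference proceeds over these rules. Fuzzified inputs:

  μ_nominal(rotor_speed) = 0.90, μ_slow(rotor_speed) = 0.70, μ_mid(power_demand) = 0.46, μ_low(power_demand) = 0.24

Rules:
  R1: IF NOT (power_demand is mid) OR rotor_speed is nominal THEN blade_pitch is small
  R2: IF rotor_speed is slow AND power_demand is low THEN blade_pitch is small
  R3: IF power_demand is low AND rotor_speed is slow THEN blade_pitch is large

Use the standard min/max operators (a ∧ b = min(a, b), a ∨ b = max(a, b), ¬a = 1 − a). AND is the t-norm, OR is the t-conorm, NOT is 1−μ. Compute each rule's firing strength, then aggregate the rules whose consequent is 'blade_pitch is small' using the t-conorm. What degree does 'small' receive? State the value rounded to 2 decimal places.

R1: ¬mid=1−0.46=0.54, nominal=0.90; OR[max(a, b)] → w = 0.90
R2: slow=0.70, low=0.24; AND[min(a, b)] → w = 0.24
R3: low=0.24, slow=0.70; AND[min(a, b)] → w = 0.24
Rules with consequent 'small': {R1, R2} → strengths 0.90, 0.24
Aggregate via t-conorm [max(a, b)]: 0.90

0.90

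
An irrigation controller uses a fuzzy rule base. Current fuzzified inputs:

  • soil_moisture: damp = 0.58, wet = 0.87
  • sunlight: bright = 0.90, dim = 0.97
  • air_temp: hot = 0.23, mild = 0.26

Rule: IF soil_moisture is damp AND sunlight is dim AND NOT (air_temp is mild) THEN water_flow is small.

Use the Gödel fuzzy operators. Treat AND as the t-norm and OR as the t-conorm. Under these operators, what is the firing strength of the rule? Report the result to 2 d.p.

firing strength: damp=0.58, dim=0.97, ¬mild=1−0.26=0.74; AND[min(a, b)] → w = 0.58

0.58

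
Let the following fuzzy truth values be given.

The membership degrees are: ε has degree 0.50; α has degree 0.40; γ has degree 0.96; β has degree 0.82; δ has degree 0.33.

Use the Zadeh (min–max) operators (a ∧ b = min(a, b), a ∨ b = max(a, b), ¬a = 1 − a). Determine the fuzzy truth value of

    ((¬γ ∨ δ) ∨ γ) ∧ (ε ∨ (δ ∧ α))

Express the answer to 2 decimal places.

¬γ = 1 − 0.96 = 0.04
¬γ ∨ δ = max(a, b) on (0.04, 0.33) = 0.33
(¬γ ∨ δ) ∨ γ = max(a, b) on (0.33, 0.96) = 0.96
δ ∧ α = min(a, b) on (0.33, 0.40) = 0.33
ε ∨ (δ ∧ α) = max(a, b) on (0.50, 0.33) = 0.50
((¬γ ∨ δ) ∨ γ) ∧ (ε ∨ (δ ∧ α)) = min(a, b) on (0.96, 0.50) = 0.50

0.50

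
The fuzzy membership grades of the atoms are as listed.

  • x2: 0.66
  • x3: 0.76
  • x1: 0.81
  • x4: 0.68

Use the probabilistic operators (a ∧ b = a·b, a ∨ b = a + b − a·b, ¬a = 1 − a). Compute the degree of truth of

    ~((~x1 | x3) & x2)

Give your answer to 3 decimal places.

0.468

~x1 = 1 − 0.8100 = 0.1900
~x1 | x3 = a + b − a·b on (0.1900, 0.7600) = 0.8056
(~x1 | x3) & x2 = a·b on (0.8056, 0.6600) = 0.5317
~((~x1 | x3) & x2) = 1 − 0.5317 = 0.4683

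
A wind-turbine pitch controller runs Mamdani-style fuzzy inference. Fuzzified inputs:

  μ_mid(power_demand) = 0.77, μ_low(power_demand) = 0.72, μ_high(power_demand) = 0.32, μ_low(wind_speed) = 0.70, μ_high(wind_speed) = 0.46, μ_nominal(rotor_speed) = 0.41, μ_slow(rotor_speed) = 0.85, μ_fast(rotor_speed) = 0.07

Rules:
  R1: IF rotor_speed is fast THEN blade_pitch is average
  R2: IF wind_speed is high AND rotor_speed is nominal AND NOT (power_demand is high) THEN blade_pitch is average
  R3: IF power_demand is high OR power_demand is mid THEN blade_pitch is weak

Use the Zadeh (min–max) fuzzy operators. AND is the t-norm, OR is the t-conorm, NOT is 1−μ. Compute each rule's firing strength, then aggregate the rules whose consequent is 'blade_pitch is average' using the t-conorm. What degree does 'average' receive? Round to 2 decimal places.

R1: fast=0.07 → w = 0.07
R2: high=0.46, nominal=0.41, ¬high=1−0.32=0.68; AND[min(a, b)] → w = 0.41
R3: high=0.32, mid=0.77; OR[max(a, b)] → w = 0.77
Rules with consequent 'average': {R1, R2} → strengths 0.07, 0.41
Aggregate via t-conorm [max(a, b)]: 0.41

0.41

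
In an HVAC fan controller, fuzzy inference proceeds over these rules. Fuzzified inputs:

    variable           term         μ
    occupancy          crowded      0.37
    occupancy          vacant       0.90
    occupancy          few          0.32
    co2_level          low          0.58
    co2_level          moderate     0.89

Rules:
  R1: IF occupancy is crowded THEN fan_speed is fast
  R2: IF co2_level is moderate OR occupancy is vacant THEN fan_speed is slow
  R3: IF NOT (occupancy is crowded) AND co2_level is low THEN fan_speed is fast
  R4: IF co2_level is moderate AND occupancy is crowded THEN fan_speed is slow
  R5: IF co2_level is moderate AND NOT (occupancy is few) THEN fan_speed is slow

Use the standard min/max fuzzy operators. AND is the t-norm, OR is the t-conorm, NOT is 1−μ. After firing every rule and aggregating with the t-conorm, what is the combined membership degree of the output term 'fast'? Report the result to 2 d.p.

R1: crowded=0.37 → w = 0.37
R2: moderate=0.89, vacant=0.90; OR[max(a, b)] → w = 0.90
R3: ¬crowded=1−0.37=0.63, low=0.58; AND[min(a, b)] → w = 0.58
R4: moderate=0.89, crowded=0.37; AND[min(a, b)] → w = 0.37
R5: moderate=0.89, ¬few=1−0.32=0.68; AND[min(a, b)] → w = 0.68
Rules with consequent 'fast': {R1, R3} → strengths 0.37, 0.58
Aggregate via t-conorm [max(a, b)]: 0.58

0.58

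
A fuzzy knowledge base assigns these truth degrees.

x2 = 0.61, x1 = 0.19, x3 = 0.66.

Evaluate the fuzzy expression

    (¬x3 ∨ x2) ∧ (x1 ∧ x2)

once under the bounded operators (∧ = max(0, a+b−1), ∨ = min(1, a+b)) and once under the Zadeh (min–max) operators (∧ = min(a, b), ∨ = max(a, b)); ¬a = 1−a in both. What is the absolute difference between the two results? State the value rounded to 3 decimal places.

Under bounded:
  ¬x3 = 1 − 0.66 = 0.34
  ¬x3 ∨ x2 = min(1, a+b) on (0.34, 0.61) = 0.95
  x1 ∧ x2 = max(0, a+b−1) on (0.19, 0.61) = 0.00
  (¬x3 ∨ x2) ∧ (x1 ∧ x2) = max(0, a+b−1) on (0.95, 0.00) = 0.00
  → value = 0.0000
Under Zadeh (min–max):
  ¬x3 = 1 − 0.66 = 0.34
  ¬x3 ∨ x2 = max(a, b) on (0.34, 0.61) = 0.61
  x1 ∧ x2 = min(a, b) on (0.19, 0.61) = 0.19
  (¬x3 ∨ x2) ∧ (x1 ∧ x2) = min(a, b) on (0.61, 0.19) = 0.19
  → value = 0.1900
|0.0000 − 0.1900| = 0.190

0.190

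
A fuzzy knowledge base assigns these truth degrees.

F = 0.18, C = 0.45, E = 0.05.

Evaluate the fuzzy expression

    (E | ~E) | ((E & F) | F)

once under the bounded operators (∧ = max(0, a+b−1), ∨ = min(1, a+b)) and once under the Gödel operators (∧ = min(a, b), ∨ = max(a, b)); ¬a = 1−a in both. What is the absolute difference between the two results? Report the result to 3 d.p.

0.050

Under bounded:
  ~E = 1 − 0.05 = 0.95
  E | ~E = min(1, a+b) on (0.05, 0.95) = 1.00
  E & F = max(0, a+b−1) on (0.05, 0.18) = 0.00
  (E & F) | F = min(1, a+b) on (0.00, 0.18) = 0.18
  (E | ~E) | ((E & F) | F) = min(1, a+b) on (1.00, 0.18) = 1.00
  → value = 1.0000
Under Gödel:
  ~E = 1 − 0.05 = 0.95
  E | ~E = max(a, b) on (0.05, 0.95) = 0.95
  E & F = min(a, b) on (0.05, 0.18) = 0.05
  (E & F) | F = max(a, b) on (0.05, 0.18) = 0.18
  (E | ~E) | ((E & F) | F) = max(a, b) on (0.95, 0.18) = 0.95
  → value = 0.9500
|1.0000 − 0.9500| = 0.050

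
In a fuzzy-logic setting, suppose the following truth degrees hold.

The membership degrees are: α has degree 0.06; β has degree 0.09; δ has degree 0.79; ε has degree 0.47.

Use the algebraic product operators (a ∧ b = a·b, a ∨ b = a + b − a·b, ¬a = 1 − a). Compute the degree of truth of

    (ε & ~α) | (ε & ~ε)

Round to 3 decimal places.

0.581

~α = 1 − 0.0600 = 0.9400
ε & ~α = a·b on (0.4700, 0.9400) = 0.4418
~ε = 1 − 0.4700 = 0.5300
ε & ~ε = a·b on (0.4700, 0.5300) = 0.2491
(ε & ~α) | (ε & ~ε) = a + b − a·b on (0.4418, 0.2491) = 0.5808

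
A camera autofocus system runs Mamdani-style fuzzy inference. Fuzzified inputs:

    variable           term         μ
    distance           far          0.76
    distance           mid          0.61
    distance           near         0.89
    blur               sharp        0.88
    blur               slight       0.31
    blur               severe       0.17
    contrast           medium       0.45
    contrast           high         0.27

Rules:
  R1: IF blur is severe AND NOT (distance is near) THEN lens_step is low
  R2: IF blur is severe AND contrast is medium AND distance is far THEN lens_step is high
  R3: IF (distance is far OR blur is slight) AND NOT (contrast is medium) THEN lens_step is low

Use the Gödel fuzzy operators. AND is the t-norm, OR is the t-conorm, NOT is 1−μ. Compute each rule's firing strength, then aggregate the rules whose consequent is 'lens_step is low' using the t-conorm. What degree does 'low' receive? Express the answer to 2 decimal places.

0.55

R1: severe=0.17, ¬near=1−0.89=0.11; AND[min(a, b)] → w = 0.11
R2: severe=0.17, medium=0.45, far=0.76; AND[min(a, b)] → w = 0.17
R3: (far=0.76 OR slight=0.31) = 0.76; AND[min(a, b)] with ¬medium=1−0.45=0.55 → w = 0.55
Rules with consequent 'low': {R1, R3} → strengths 0.11, 0.55
Aggregate via t-conorm [max(a, b)]: 0.55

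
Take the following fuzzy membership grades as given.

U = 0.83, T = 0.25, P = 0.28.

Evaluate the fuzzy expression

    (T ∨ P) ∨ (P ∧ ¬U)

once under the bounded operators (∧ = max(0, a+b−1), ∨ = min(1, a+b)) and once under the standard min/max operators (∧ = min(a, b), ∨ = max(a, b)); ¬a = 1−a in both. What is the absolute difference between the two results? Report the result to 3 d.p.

0.250

Under bounded:
  T ∨ P = min(1, a+b) on (0.25, 0.28) = 0.53
  ¬U = 1 − 0.83 = 0.17
  P ∧ ¬U = max(0, a+b−1) on (0.28, 0.17) = 0.00
  (T ∨ P) ∨ (P ∧ ¬U) = min(1, a+b) on (0.53, 0.00) = 0.53
  → value = 0.5300
Under standard min/max:
  T ∨ P = max(a, b) on (0.25, 0.28) = 0.28
  ¬U = 1 − 0.83 = 0.17
  P ∧ ¬U = min(a, b) on (0.28, 0.17) = 0.17
  (T ∨ P) ∨ (P ∧ ¬U) = max(a, b) on (0.28, 0.17) = 0.28
  → value = 0.2800
|0.5300 − 0.2800| = 0.250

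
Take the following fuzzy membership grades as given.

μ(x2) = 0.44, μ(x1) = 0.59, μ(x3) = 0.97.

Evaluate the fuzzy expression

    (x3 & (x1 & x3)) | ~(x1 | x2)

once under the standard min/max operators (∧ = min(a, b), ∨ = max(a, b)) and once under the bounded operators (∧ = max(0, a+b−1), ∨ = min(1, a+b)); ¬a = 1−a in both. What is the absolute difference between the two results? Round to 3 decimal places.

Under standard min/max:
  x1 & x3 = min(a, b) on (0.59, 0.97) = 0.59
  x3 & (x1 & x3) = min(a, b) on (0.97, 0.59) = 0.59
  x1 | x2 = max(a, b) on (0.59, 0.44) = 0.59
  ~(x1 | x2) = 1 − 0.59 = 0.41
  (x3 & (x1 & x3)) | ~(x1 | x2) = max(a, b) on (0.59, 0.41) = 0.59
  → value = 0.5900
Under bounded:
  x1 & x3 = max(0, a+b−1) on (0.59, 0.97) = 0.56
  x3 & (x1 & x3) = max(0, a+b−1) on (0.97, 0.56) = 0.53
  x1 | x2 = min(1, a+b) on (0.59, 0.44) = 1.00
  ~(x1 | x2) = 1 − 1.00 = 0.00
  (x3 & (x1 & x3)) | ~(x1 | x2) = min(1, a+b) on (0.53, 0.00) = 0.53
  → value = 0.5300
|0.5900 − 0.5300| = 0.060

0.060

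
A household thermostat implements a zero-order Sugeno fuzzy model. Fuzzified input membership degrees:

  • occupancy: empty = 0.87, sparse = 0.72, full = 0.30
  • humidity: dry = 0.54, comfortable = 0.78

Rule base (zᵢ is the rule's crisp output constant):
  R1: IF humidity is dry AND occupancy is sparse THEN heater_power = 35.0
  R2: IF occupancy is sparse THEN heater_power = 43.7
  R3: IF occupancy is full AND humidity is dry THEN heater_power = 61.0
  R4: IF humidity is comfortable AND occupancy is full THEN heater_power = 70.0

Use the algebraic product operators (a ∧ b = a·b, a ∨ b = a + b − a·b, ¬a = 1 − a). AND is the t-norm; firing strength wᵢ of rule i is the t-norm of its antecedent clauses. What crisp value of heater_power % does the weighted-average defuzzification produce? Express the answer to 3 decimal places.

47.404

R1 (z=35.0): dry=0.54, sparse=0.72; AND[a·b] → w = 0.3888
R2 (z=43.7): sparse=0.72 → w = 0.7200
R3 (z=61.0): full=0.30, dry=0.54; AND[a·b] → w = 0.1620
R4 (z=70.0): comfortable=0.78, full=0.30; AND[a·b] → w = 0.2340
Weighted average = (0.3888·35.0 + 0.7200·43.7 + 0.1620·61.0 + 0.2340·70.0) / (0.3888 + 0.7200 + 0.1620 + 0.2340)
  = 71.3340 / 1.5048 = 47.404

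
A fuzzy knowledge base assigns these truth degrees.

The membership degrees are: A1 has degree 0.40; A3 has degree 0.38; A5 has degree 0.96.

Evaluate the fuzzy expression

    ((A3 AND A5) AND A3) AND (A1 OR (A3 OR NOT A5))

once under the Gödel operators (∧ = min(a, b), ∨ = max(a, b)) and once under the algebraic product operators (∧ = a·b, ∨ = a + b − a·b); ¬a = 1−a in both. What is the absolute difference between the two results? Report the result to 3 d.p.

Under Gödel:
  A3 AND A5 = min(a, b) on (0.38, 0.96) = 0.38
  (A3 AND A5) AND A3 = min(a, b) on (0.38, 0.38) = 0.38
  NOT A5 = 1 − 0.96 = 0.04
  A3 OR NOT A5 = max(a, b) on (0.38, 0.04) = 0.38
  A1 OR (A3 OR NOT A5) = max(a, b) on (0.40, 0.38) = 0.40
  ((A3 AND A5) AND A3) AND (A1 OR (A3 OR NOT A5)) = min(a, b) on (0.38, 0.40) = 0.38
  → value = 0.3800
Under algebraic product:
  A3 AND A5 = a·b on (0.3800, 0.9600) = 0.3648
  (A3 AND A5) AND A3 = a·b on (0.3648, 0.3800) = 0.1386
  NOT A5 = 1 − 0.9600 = 0.0400
  A3 OR NOT A5 = a + b − a·b on (0.3800, 0.0400) = 0.4048
  A1 OR (A3 OR NOT A5) = a + b − a·b on (0.4000, 0.4048) = 0.6429
  ((A3 AND A5) AND A3) AND (A1 OR (A3 OR NOT A5)) = a·b on (0.1386, 0.6429) = 0.0891
  → value = 0.0891
|0.3800 − 0.0891| = 0.291

0.291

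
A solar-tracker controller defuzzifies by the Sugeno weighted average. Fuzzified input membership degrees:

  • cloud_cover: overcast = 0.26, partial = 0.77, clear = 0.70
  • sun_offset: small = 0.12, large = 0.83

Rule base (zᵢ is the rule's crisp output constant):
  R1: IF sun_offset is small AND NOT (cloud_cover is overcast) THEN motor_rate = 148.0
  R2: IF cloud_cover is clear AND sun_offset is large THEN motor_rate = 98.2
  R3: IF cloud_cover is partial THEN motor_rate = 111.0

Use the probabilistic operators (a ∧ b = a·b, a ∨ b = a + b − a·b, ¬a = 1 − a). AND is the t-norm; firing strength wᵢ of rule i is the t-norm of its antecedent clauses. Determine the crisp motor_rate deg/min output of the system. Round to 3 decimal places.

R1 (z=148.0): small=0.12, ¬overcast=1−0.26=0.74; AND[a·b] → w = 0.0888
R2 (z=98.2): clear=0.70, large=0.83; AND[a·b] → w = 0.5810
R3 (z=111.0): partial=0.77 → w = 0.7700
Weighted average = (0.0888·148.0 + 0.5810·98.2 + 0.7700·111.0) / (0.0888 + 0.5810 + 0.7700)
  = 155.6666 / 1.4398 = 108.117

108.117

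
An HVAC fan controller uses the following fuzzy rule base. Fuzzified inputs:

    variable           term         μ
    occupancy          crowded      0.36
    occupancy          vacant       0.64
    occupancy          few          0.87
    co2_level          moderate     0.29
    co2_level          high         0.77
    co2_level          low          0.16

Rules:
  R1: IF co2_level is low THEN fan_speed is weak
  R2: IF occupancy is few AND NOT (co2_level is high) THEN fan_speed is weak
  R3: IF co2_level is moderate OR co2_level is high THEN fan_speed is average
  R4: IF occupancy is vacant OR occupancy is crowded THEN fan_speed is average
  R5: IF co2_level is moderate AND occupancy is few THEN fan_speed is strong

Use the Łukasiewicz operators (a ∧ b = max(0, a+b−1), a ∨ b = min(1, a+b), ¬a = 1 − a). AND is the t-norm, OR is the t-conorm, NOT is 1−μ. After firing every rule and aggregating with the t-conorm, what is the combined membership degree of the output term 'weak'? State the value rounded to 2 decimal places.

0.26

R1: low=0.16 → w = 0.16
R2: few=0.87, ¬high=1−0.77=0.23; AND[max(0, a+b−1)] → w = 0.10
R3: moderate=0.29, high=0.77; OR[min(1, a+b)] → w = 1.00
R4: vacant=0.64, crowded=0.36; OR[min(1, a+b)] → w = 1.00
R5: moderate=0.29, few=0.87; AND[max(0, a+b−1)] → w = 0.16
Rules with consequent 'weak': {R1, R2} → strengths 0.16, 0.10
Aggregate via t-conorm [min(1, a+b)]: 0.26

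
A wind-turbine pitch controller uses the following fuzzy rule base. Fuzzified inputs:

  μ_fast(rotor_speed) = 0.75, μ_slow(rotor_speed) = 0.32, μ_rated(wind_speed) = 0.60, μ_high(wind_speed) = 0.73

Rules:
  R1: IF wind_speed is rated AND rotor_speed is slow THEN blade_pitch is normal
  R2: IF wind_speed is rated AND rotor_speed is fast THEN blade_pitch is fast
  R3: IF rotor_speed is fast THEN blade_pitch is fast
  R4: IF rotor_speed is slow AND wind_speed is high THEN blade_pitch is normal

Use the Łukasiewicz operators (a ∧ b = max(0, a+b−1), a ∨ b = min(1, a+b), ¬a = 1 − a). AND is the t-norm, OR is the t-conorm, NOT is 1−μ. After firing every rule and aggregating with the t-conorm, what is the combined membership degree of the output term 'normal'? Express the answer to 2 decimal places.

R1: rated=0.60, slow=0.32; AND[max(0, a+b−1)] → w = 0.00
R2: rated=0.60, fast=0.75; AND[max(0, a+b−1)] → w = 0.35
R3: fast=0.75 → w = 0.75
R4: slow=0.32, high=0.73; AND[max(0, a+b−1)] → w = 0.05
Rules with consequent 'normal': {R1, R4} → strengths 0.00, 0.05
Aggregate via t-conorm [min(1, a+b)]: 0.05

0.05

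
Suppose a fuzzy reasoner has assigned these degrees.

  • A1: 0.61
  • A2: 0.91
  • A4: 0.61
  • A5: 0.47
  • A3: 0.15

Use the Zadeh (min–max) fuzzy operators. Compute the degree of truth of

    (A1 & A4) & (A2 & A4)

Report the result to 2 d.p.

A1 & A4 = min(a, b) on (0.61, 0.61) = 0.61
A2 & A4 = min(a, b) on (0.91, 0.61) = 0.61
(A1 & A4) & (A2 & A4) = min(a, b) on (0.61, 0.61) = 0.61

0.61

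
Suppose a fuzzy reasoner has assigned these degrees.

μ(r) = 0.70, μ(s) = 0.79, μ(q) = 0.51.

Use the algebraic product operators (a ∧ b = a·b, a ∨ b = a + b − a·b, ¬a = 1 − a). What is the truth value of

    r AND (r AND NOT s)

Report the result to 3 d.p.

NOT s = 1 − 0.7900 = 0.2100
r AND NOT s = a·b on (0.7000, 0.2100) = 0.1470
r AND (r AND NOT s) = a·b on (0.7000, 0.1470) = 0.1029

0.103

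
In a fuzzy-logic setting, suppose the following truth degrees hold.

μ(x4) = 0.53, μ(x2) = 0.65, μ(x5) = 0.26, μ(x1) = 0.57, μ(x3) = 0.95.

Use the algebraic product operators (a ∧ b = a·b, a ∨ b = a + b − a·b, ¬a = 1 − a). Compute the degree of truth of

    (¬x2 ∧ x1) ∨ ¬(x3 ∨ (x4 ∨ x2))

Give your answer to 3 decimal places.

¬x2 = 1 − 0.6500 = 0.3500
¬x2 ∧ x1 = a·b on (0.3500, 0.5700) = 0.1995
x4 ∨ x2 = a + b − a·b on (0.5300, 0.6500) = 0.8355
x3 ∨ (x4 ∨ x2) = a + b − a·b on (0.9500, 0.8355) = 0.9918
¬(x3 ∨ (x4 ∨ x2)) = 1 − 0.9918 = 0.0082
(¬x2 ∧ x1) ∨ ¬(x3 ∨ (x4 ∨ x2)) = a + b − a·b on (0.1995, 0.0082) = 0.2061

0.206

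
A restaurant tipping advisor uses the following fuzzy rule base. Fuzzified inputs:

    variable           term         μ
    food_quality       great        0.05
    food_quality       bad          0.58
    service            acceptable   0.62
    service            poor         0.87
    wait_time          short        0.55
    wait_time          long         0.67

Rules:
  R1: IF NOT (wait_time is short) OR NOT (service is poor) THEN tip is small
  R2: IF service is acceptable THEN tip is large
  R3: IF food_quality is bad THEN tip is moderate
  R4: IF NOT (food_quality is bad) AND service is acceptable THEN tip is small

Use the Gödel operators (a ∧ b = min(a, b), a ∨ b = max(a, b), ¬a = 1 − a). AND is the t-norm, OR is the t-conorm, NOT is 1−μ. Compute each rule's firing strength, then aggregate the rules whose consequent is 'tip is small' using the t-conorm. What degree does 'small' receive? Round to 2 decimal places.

0.45

R1: ¬short=1−0.55=0.45, ¬poor=1−0.87=0.13; OR[max(a, b)] → w = 0.45
R2: acceptable=0.62 → w = 0.62
R3: bad=0.58 → w = 0.58
R4: ¬bad=1−0.58=0.42, acceptable=0.62; AND[min(a, b)] → w = 0.42
Rules with consequent 'small': {R1, R4} → strengths 0.45, 0.42
Aggregate via t-conorm [max(a, b)]: 0.45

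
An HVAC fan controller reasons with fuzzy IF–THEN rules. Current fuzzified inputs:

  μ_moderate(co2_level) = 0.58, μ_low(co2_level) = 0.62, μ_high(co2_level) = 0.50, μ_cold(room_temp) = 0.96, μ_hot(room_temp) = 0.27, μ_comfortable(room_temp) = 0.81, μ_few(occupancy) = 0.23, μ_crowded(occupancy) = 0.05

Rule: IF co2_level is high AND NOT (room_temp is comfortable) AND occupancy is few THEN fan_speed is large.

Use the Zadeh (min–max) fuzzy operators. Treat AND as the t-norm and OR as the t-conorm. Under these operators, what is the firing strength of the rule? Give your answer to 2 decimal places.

0.19

firing strength: high=0.50, ¬comfortable=1−0.81=0.19, few=0.23; AND[min(a, b)] → w = 0.19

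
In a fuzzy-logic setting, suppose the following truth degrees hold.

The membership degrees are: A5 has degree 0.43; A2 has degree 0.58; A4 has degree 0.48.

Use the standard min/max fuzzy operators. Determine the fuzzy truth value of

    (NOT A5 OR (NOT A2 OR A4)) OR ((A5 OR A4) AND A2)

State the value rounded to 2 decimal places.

0.57

NOT A5 = 1 − 0.43 = 0.57
NOT A2 = 1 − 0.58 = 0.42
NOT A2 OR A4 = max(a, b) on (0.42, 0.48) = 0.48
NOT A5 OR (NOT A2 OR A4) = max(a, b) on (0.57, 0.48) = 0.57
A5 OR A4 = max(a, b) on (0.43, 0.48) = 0.48
(A5 OR A4) AND A2 = min(a, b) on (0.48, 0.58) = 0.48
(NOT A5 OR (NOT A2 OR A4)) OR ((A5 OR A4) AND A2) = max(a, b) on (0.57, 0.48) = 0.57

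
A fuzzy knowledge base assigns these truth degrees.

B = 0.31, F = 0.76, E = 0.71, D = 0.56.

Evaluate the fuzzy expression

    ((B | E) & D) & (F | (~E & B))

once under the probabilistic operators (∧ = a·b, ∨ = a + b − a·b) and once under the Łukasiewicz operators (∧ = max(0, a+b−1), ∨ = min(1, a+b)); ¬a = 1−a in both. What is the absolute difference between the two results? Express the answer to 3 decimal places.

0.030

Under probabilistic:
  B | E = a + b − a·b on (0.3100, 0.7100) = 0.7999
  (B | E) & D = a·b on (0.7999, 0.5600) = 0.4479
  ~E = 1 − 0.7100 = 0.2900
  ~E & B = a·b on (0.2900, 0.3100) = 0.0899
  F | (~E & B) = a + b − a·b on (0.7600, 0.0899) = 0.7816
  ((B | E) & D) & (F | (~E & B)) = a·b on (0.4479, 0.7816) = 0.3501
  → value = 0.3501
Under Łukasiewicz:
  B | E = min(1, a+b) on (0.31, 0.71) = 1.00
  (B | E) & D = max(0, a+b−1) on (1.00, 0.56) = 0.56
  ~E = 1 − 0.71 = 0.29
  ~E & B = max(0, a+b−1) on (0.29, 0.31) = 0.00
  F | (~E & B) = min(1, a+b) on (0.76, 0.00) = 0.76
  ((B | E) & D) & (F | (~E & B)) = max(0, a+b−1) on (0.56, 0.76) = 0.32
  → value = 0.3200
|0.3501 − 0.3200| = 0.030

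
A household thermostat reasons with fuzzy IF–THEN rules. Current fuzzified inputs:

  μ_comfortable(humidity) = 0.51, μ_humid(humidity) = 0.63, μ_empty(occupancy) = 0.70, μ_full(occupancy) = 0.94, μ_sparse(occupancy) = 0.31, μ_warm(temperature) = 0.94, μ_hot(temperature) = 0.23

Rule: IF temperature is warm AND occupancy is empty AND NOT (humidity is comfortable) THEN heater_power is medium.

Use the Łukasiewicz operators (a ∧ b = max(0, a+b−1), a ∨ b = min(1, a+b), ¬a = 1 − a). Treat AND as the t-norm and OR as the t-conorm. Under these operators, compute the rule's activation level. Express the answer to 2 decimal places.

firing strength: warm=0.94, empty=0.70, ¬comfortable=1−0.51=0.49; AND[max(0, a+b−1)] → w = 0.13

0.13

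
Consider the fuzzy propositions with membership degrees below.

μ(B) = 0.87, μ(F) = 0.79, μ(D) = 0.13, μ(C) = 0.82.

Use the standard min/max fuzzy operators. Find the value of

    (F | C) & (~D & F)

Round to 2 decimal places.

F | C = max(a, b) on (0.79, 0.82) = 0.82
~D = 1 − 0.13 = 0.87
~D & F = min(a, b) on (0.87, 0.79) = 0.79
(F | C) & (~D & F) = min(a, b) on (0.82, 0.79) = 0.79

0.79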